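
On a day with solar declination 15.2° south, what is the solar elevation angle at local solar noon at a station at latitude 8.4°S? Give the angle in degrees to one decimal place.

83.2°

At local solar noon the hour angle is zero, so the elevation is 90° − |φ − δ| = 90° − |-8.4° − (-15.2°)| = 90° − 6.8° = 83.2°.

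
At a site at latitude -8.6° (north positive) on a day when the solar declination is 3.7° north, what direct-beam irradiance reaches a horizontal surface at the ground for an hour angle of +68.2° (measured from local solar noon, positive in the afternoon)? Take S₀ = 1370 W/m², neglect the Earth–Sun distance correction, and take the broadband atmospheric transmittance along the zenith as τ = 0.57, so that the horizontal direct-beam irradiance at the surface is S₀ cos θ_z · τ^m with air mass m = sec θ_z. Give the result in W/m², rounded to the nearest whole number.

cos θ_z = sin φ sin δ + cos φ cos δ cos H = (-0.1495)(0.0645) + (0.9888)(0.9979)(0.3714) = 0.3568.
Air mass m = 1/cos θ_z = 1/0.3568 = 2.803; τ^m = 0.57^2.803 = 0.2069.
Surface direct beam = 1370 × 0.3568 × 0.2069 = 101.14 W/m².

101 W/m²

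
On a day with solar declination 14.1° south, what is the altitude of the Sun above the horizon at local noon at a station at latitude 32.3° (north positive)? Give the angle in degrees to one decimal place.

At local solar noon the hour angle is zero, so the elevation is 90° − |φ − δ| = 90° − |32.3° − (-14.1°)| = 90° − 46.4° = 43.6°.

43.6°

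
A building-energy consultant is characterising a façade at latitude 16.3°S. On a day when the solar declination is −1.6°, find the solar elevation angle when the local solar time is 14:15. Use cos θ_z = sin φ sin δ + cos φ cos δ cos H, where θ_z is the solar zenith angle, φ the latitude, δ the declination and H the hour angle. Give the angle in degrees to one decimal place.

53.7°

Hour angle H = 15° × (14.25 − 12) = 33.75°.
With φ = -16.3°, δ = -1.6°, H = 33.75°: sin φ sin δ = 0.0078, cos φ cos δ cos H = 0.7977, so cos θ_z = 0.8055.
θ_z = arccos(0.8055) = 36.34°, so the elevation is 90° − 36.34° = 53.66°.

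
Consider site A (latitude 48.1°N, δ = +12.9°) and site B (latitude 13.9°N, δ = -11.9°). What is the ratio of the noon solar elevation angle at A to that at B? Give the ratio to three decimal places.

0.854

A: 90° − |48.1 − (12.9)| = 54.80°.
B: 90° − |13.9 − (-11.9)| = 64.20°.
Ratio A/B = 54.8000 / 64.2000 = 0.8536.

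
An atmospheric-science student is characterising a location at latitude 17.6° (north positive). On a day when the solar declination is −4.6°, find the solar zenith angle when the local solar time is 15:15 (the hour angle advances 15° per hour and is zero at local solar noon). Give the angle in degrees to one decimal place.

53.0°

Hour angle H = 15° × (15.25 − 12) = 48.75°.
cos θ_z = sin(17.6°) sin(-4.6°) + cos(17.6°) cos(-4.6°) cos(48.75°) = -0.0242 + 0.6265 = 0.6023.
θ_z = arccos(0.6023) = 52.97°.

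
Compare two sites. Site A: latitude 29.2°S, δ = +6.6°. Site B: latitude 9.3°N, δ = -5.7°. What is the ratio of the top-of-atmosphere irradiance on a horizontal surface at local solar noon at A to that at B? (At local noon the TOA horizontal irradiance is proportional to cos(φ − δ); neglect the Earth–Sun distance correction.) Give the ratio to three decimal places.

A: cos θ_z = cos(-29.2° − (6.6°)) = 0.8111.
B: cos θ_z = cos(9.3° − (-5.7°)) = 0.9659.
Ratio A/B = 0.8111 / 0.9659 = 0.8397.

0.840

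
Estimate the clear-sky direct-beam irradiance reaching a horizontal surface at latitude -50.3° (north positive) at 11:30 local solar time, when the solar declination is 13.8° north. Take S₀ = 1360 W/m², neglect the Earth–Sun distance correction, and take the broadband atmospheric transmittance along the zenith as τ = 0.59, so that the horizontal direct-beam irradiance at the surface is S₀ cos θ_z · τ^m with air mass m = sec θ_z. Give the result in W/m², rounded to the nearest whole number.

173 W/m²

Hour angle H = 15° × (11.5 − 12) = -7.50°.
With φ = -50.3°, δ = 13.8°, H = -7.50°: sin φ sin δ = -0.1835, cos φ cos δ cos H = 0.6150, so cos θ_z = 0.4315.
Air mass m = 1/cos θ_z = 1/0.4315 = 2.317; τ^m = 0.59^2.317 = 0.2945.
Surface direct beam = 1360 × 0.4315 × 0.2945 = 172.82 W/m².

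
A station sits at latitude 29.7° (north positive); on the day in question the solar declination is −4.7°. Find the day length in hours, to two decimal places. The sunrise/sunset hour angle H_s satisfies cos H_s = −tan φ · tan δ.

11.64 hours

cos H_s = −tan(29.7°) · tan(-4.7°) = 0.0469, so H_s = arccos(0.0469) = 87.31°.
Day length = 2 H_s / 15° h⁻¹ = 174.62° / 15 = 11.641 h.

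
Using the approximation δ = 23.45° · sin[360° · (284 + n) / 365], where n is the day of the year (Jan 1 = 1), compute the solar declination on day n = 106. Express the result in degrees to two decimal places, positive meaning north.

360 × (284 + 106) / 365 = 384.658°; sin(384.658°) = 0.4172.
δ = 23.45 × 0.4172 = 9.783° ≈ +9.78°.

+9.78°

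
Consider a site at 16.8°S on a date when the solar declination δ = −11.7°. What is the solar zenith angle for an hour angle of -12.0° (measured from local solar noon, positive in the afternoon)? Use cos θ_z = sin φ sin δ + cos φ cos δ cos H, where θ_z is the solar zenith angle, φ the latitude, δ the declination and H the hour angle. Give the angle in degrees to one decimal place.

With φ = -16.8°, δ = -11.7°, H = -12.00°: sin φ sin δ = 0.0586, cos φ cos δ cos H = 0.9169, so cos θ_z = 0.9755.
θ_z = arccos(0.9755) = 12.71°.

12.7°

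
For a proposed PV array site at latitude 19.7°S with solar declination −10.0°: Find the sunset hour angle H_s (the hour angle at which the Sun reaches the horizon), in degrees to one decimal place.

The sunset hour angle satisfies cos H_s = −tan φ tan δ = -0.0631, giving H_s = 93.62°.

93.6°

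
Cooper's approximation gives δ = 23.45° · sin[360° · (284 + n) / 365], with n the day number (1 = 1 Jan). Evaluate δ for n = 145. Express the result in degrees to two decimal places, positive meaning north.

360 × (284 + 145) / 365 = 423.123°; sin(423.123°) = 0.8920.
δ = 23.45 × 0.8920 = 20.917° ≈ +20.92°.

+20.92°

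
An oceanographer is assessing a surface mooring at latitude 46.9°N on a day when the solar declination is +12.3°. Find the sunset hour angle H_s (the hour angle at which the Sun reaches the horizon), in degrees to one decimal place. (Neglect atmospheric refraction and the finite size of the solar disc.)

103.5°

−tan φ tan δ = −(1.0686)(0.2180) = -0.2330; H_s = arccos(-0.2330) = 103.47°.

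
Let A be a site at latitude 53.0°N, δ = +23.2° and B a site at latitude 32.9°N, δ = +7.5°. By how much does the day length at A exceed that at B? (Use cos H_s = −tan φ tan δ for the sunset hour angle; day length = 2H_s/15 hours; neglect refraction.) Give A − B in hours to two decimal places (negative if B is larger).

A: H_s = arccos(−tan 53.0° · tan 23.2°) = 124.66°, so 2H_s/15 = 16.6213 h.
B: H_s = arccos(−tan 32.9° · tan 7.5°) = 94.89°, so 2H_s/15 = 12.6520 h.
A − B = 16.6213 − 12.6520 = 3.9693 h.

+3.97 h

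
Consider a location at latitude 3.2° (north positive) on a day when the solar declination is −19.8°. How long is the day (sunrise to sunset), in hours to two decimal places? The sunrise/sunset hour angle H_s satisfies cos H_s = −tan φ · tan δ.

cos H_s = −tan(3.2°) · tan(-19.8°) = 0.0201, so H_s = arccos(0.0201) = 88.85°.
Day length = 2 H_s / 15° h⁻¹ = 177.70° / 15 = 11.847 h.

11.85 hours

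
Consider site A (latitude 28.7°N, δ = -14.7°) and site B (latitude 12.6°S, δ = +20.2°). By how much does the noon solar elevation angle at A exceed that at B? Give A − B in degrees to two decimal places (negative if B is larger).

A: 90° − |28.7 − (-14.7)| = 46.60°.
B: 90° − |-12.6 − (20.2)| = 57.20°.
A − B = 46.60 − 57.20 = -10.60°.

-10.60°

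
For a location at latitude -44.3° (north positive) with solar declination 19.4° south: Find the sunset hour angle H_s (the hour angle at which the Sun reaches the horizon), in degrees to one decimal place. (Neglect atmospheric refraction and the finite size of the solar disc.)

The sunset hour angle satisfies cos H_s = −tan φ tan δ = -0.3437, giving H_s = 110.10°.

110.1°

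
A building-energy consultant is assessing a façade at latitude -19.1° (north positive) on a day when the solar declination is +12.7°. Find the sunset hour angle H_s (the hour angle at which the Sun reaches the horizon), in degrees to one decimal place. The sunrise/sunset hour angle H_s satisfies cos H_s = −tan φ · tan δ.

−tan φ tan δ = −(-0.3463)(0.2254) = 0.0781; H_s = arccos(0.0781) = 85.52°.

85.5°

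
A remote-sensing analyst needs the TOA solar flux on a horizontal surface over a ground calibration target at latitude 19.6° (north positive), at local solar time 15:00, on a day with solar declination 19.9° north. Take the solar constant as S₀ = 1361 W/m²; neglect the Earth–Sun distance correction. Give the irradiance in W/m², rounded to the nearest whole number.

1008 W/m²

Hour angle H = 15° × (15 − 12) = 45.00°.
With φ = 19.6°, δ = 19.9°, H = 45.00°: sin φ sin δ = 0.1142, cos φ cos δ cos H = 0.6264, so cos θ_z = 0.7406.
Top-of-atmosphere irradiance = S₀ cos θ_z = 1361 × 0.7406 = 1007.96 W/m².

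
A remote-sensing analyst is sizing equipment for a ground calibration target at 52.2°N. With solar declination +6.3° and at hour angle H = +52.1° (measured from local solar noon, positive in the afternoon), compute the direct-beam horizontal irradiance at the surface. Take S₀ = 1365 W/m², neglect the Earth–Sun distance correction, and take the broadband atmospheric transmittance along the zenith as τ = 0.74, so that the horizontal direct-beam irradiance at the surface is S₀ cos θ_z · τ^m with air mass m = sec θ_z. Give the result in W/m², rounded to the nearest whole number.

327 W/m²

With φ = 52.2°, δ = 6.3°, H = 52.10°: sin φ sin δ = 0.0867, cos φ cos δ cos H = 0.3742, so cos θ_z = 0.4609.
Air mass m = 1/cos θ_z = 1/0.4609 = 2.170; τ^m = 0.74^2.170 = 0.5203.
Surface direct beam = 1365 × 0.4609 × 0.5203 = 327.34 W/m².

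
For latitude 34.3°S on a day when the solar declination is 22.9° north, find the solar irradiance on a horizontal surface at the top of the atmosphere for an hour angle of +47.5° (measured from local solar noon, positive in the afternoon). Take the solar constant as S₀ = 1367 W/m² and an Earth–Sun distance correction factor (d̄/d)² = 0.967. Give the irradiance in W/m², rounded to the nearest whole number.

With φ = -34.3°, δ = 22.9°, H = 47.50°: sin φ sin δ = -0.2193, cos φ cos δ cos H = 0.5141, so cos θ_z = 0.2948.
Top-of-atmosphere irradiance = S₀ (d̄/d)² cos θ_z = 1367 × 0.967 × 0.2948 = 389.69 W/m².

390 W/m²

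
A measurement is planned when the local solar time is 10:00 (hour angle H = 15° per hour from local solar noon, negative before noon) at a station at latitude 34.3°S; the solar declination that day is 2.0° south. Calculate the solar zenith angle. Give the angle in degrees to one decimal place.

42.7°

Hour angle H = 15° × (10 − 12) = -30.00°.
cos θ_z = sin φ sin δ + cos φ cos δ cos H = (-0.5635)(-0.0349) + (0.8261)(0.9994)(0.8660) = 0.7346.
θ_z = arccos(0.7346) = 42.73°.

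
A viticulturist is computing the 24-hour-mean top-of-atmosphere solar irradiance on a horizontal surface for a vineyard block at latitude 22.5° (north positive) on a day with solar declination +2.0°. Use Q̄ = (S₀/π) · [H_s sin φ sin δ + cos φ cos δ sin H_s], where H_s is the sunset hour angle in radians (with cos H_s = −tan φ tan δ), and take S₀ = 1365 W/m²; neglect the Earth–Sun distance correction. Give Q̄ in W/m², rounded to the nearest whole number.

410 W/m²

−tan φ tan δ = −(0.4142)(0.0349) = -0.0145; H_s = arccos(-0.0145) = 90.83°. In radians, H_s = 1.5853.
H_s sin φ sin δ = 1.5853 × 0.3827 × 0.0349 = 0.0212.
cos φ cos δ sin H_s = 0.9239 × 0.9994 × 0.9999 = 0.9233.
Q̄ = (1365/π) × (0.0212 + 0.9233) = 434.49 × 0.9445 = 410.38 W/m².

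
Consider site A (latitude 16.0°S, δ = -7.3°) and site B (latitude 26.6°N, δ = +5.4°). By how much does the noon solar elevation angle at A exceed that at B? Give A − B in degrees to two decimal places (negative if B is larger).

+12.50°

A: 90° − |-16.0 − (-7.3)| = 81.30°.
B: 90° − |26.6 − (5.4)| = 68.80°.
A − B = 81.30 − 68.80 = 12.50°.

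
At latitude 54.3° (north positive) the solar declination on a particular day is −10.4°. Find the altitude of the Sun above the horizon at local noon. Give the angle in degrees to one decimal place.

25.3°

At local solar noon the hour angle is zero, so the elevation is 90° − |φ − δ| = 90° − |54.3° − (-10.4°)| = 90° − 64.7° = 25.3°.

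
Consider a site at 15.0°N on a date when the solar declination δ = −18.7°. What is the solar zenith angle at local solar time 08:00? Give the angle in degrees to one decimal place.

Hour angle H = 15° × (8 − 12) = -60.00°.
With φ = 15.0°, δ = -18.7°, H = -60.00°: sin φ sin δ = -0.0830, cos φ cos δ cos H = 0.4575, so cos θ_z = 0.3745.
θ_z = arccos(0.3745) = 68.01°.

68.0°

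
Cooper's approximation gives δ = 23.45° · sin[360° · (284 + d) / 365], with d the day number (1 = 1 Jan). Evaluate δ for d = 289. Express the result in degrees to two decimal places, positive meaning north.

-9.97°

360 × (284 + 289) / 365 = 565.151°; sin(565.151°) = -0.4250.
δ = 23.45 × -0.4250 = -9.966° ≈ -9.97°.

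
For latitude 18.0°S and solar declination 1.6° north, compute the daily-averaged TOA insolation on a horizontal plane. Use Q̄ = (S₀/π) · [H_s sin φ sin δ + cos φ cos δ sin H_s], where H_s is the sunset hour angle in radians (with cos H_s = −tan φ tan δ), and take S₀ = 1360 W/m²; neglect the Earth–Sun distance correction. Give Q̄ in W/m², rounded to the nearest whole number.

406 W/m²

The sunset hour angle satisfies cos H_s = −tan φ tan δ = 0.0091, giving H_s = 89.48°. In radians, H_s = 1.5617.
H_s sin φ sin δ = 1.5617 × -0.3090 × 0.0279 = -0.0135.
cos φ cos δ sin H_s = 0.9511 × 0.9996 × 1.0000 = 0.9507.
Q̄ = (1360/π) × (-0.0135 + 0.9507) = 432.90 × 0.9372 = 405.71 W/m².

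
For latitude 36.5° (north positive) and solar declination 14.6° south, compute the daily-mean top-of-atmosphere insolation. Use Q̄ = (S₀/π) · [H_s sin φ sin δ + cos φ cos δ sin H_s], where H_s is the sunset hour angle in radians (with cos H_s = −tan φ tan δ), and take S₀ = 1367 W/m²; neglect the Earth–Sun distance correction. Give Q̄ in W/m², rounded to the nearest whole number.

−tan φ tan δ = −(0.7400)(-0.2605) = 0.1928; H_s = arccos(0.1928) = 78.88°. In radians, H_s = 1.3767.
H_s sin φ sin δ = 1.3767 × 0.5948 × -0.2521 = -0.2064.
cos φ cos δ sin H_s = 0.8039 × 0.9677 × 0.9812 = 0.7633.
Q̄ = (1367/π) × (-0.2064 + 0.7633) = 435.13 × 0.5569 = 242.32 W/m².

242 W/m²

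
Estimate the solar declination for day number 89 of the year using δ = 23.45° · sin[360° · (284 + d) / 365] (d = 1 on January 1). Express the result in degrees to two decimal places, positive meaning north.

360 × (284 + 89) / 365 = 367.890°; sin(367.890°) = 0.1373.
δ = 23.45 × 0.1373 = 3.220° ≈ +3.22°.

+3.22°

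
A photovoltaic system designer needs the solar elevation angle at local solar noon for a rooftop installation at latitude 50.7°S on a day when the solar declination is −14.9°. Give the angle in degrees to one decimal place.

At local solar noon the hour angle is zero, so the elevation is 90° − |φ − δ| = 90° − |-50.7° − (-14.9°)| = 90° − 35.8° = 54.2°.

54.2°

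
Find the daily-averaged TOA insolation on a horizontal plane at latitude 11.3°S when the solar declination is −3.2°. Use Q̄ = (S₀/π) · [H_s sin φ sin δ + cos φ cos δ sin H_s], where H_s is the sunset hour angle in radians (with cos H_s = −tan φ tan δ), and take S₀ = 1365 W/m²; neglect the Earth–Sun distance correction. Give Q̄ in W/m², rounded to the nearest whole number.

433 W/m²

−tan φ tan δ = −(-0.1998)(-0.0559) = -0.0112; H_s = arccos(-0.0112) = 90.64°. In radians, H_s = 1.5820.
H_s sin φ sin δ = 1.5820 × -0.1959 × -0.0558 = 0.0173.
cos φ cos δ sin H_s = 0.9806 × 0.9984 × 0.9999 = 0.9789.
Q̄ = (1365/π) × (0.0173 + 0.9789) = 434.49 × 0.9962 = 432.84 W/m².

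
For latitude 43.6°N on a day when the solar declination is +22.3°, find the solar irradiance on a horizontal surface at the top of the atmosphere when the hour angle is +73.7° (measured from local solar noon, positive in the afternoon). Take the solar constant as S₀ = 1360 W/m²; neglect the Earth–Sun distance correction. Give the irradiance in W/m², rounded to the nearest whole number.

cos θ_z = sin(43.6°) sin(22.3°) + cos(43.6°) cos(22.3°) cos(73.70°) = 0.2617 + 0.1880 = 0.4497.
Top-of-atmosphere irradiance = S₀ cos θ_z = 1360 × 0.4497 = 611.59 W/m².

612 W/m²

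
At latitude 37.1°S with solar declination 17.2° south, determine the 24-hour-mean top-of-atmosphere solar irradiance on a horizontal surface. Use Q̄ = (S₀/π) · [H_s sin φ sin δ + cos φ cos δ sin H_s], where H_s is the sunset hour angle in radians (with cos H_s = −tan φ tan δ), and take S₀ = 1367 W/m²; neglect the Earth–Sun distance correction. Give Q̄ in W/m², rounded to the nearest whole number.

−tan φ tan δ = −(-0.7563)(-0.3096) = -0.2342; H_s = arccos(-0.2342) = 103.54°. In radians, H_s = 1.8071.
H_s sin φ sin δ = 1.8071 × -0.6032 × -0.2957 = 0.3223.
cos φ cos δ sin H_s = 0.7976 × 0.9553 × 0.9722 = 0.7408.
Q̄ = (1367/π) × (0.3223 + 0.7408) = 435.13 × 1.0631 = 462.59 W/m².

463 W/m²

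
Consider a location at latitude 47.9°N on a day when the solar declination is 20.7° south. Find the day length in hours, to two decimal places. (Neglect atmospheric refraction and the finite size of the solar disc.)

cos H_s = −tan(47.9°) · tan(-20.7°) = 0.4182, so H_s = arccos(0.4182) = 65.28°.
Day length = 2 H_s / 15° h⁻¹ = 130.56° / 15 = 8.704 h.

8.70 hours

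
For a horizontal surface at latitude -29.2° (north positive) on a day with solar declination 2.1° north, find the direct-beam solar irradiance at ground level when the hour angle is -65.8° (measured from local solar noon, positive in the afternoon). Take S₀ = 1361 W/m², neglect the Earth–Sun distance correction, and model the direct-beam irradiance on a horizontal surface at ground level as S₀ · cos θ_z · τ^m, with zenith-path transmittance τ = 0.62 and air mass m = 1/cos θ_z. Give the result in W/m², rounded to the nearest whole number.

With φ = -29.2°, δ = 2.1°, H = -65.80°: sin φ sin δ = -0.0179, cos φ cos δ cos H = 0.3576, so cos θ_z = 0.3397.
Air mass m = 1/cos θ_z = 1/0.3397 = 2.944; τ^m = 0.62^2.944 = 0.2448.
Surface direct beam = 1361 × 0.3397 × 0.2448 = 113.18 W/m².

113 W/m²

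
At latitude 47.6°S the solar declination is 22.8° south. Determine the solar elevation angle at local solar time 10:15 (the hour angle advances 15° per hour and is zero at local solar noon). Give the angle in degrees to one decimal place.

57.5°

Hour angle H = 15° × (10.25 − 12) = -26.25°.
cos θ_z = sin(-47.6°) sin(-22.8°) + cos(-47.6°) cos(-22.8°) cos(-26.25°) = 0.2862 + 0.5575 = 0.8437.
θ_z = arccos(0.8437) = 32.47°, so the elevation is 90° − 32.47° = 57.53°.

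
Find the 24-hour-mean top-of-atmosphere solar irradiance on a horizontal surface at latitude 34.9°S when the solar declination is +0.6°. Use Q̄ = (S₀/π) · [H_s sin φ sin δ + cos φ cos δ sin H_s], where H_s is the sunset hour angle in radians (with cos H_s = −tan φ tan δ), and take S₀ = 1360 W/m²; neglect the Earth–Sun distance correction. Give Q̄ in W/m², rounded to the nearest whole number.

351 W/m²

The sunset hour angle satisfies cos H_s = −tan φ tan δ = 0.0073, giving H_s = 89.58°. In radians, H_s = 1.5635.
H_s sin φ sin δ = 1.5635 × -0.5721 × 0.0105 = -0.0094.
cos φ cos δ sin H_s = 0.8202 × 0.9999 × 1.0000 = 0.8201.
Q̄ = (1360/π) × (-0.0094 + 0.8201) = 432.90 × 0.8107 = 350.95 W/m².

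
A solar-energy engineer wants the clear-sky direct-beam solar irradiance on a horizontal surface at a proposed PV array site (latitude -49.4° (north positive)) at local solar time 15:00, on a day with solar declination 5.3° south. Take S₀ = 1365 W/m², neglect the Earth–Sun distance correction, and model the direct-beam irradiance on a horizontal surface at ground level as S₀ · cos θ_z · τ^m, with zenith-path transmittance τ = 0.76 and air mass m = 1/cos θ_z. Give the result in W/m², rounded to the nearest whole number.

429 W/m²

Hour angle H = 15° × (15 − 12) = 45.00°.
cos θ_z = sin φ sin δ + cos φ cos δ cos H = (-0.7593)(-0.0924) + (0.6508)(0.9957)(0.7071) = 0.5284.
Air mass m = 1/cos θ_z = 1/0.5284 = 1.893; τ^m = 0.76^1.893 = 0.5948.
Surface direct beam = 1365 × 0.5284 × 0.5948 = 429.01 W/m².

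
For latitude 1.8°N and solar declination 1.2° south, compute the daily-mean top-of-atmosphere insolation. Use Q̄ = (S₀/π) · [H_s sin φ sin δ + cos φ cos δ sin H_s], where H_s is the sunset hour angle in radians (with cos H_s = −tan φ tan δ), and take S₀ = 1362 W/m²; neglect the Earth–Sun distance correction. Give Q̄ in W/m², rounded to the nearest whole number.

433 W/m²

−tan φ tan δ = −(0.0314)(-0.0209) = 0.0007; H_s = arccos(0.0007) = 89.96°. In radians, H_s = 1.5701.
H_s sin φ sin δ = 1.5701 × 0.0314 × -0.0209 = -0.0010.
cos φ cos δ sin H_s = 0.9995 × 0.9998 × 1.0000 = 0.9993.
Q̄ = (1362/π) × (-0.0010 + 0.9993) = 433.54 × 0.9983 = 432.80 W/m².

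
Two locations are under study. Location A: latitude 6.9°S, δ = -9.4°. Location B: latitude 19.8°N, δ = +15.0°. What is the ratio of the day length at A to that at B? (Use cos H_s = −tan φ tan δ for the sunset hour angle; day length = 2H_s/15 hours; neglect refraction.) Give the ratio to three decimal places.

A: H_s = arccos(−tan -6.9° · tan -9.4°) = 91.15°, so 2H_s/15 = 12.1533 h.
B: H_s = arccos(−tan 19.8° · tan 15.0°) = 95.54°, so 2H_s/15 = 12.7387 h.
Ratio A/B = 12.1533 / 12.7387 = 0.9540.

0.954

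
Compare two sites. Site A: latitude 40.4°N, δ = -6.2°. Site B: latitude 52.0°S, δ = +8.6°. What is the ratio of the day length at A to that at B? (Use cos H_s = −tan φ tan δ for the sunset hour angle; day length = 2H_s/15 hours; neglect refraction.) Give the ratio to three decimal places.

A: H_s = arccos(−tan 40.4° · tan -6.2°) = 84.70°, so 2H_s/15 = 11.2933 h.
B: H_s = arccos(−tan -52.0° · tan 8.6°) = 78.84°, so 2H_s/15 = 10.5120 h.
Ratio A/B = 11.2933 / 10.5120 = 1.0743.

1.074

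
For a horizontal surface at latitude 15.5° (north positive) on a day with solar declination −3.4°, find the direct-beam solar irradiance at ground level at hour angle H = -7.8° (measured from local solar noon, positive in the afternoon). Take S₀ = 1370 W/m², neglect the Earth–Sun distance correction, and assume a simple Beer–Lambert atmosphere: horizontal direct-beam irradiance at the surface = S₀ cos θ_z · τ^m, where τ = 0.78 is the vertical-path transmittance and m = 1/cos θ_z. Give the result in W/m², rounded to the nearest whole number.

With φ = 15.5°, δ = -3.4°, H = -7.80°: sin φ sin δ = -0.0158, cos φ cos δ cos H = 0.9530, so cos θ_z = 0.9372.
Air mass m = 1/cos θ_z = 1/0.9372 = 1.067; τ^m = 0.78^1.067 = 0.7671.
Surface direct beam = 1370 × 0.9372 × 0.7671 = 984.93 W/m².

985 W/m²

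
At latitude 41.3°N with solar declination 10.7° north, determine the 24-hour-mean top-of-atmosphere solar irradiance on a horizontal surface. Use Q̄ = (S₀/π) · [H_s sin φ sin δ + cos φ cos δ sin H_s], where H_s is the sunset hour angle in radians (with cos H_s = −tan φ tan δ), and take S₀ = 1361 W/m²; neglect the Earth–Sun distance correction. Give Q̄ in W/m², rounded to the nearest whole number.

408 W/m²

The sunset hour angle satisfies cos H_s = −tan φ tan δ = -0.1660, giving H_s = 99.56°. In radians, H_s = 1.7376.
H_s sin φ sin δ = 1.7376 × 0.6600 × 0.1857 = 0.2130.
cos φ cos δ sin H_s = 0.7513 × 0.9826 × 0.9861 = 0.7280.
Q̄ = (1361/π) × (0.2130 + 0.7280) = 433.22 × 0.9410 = 407.66 W/m².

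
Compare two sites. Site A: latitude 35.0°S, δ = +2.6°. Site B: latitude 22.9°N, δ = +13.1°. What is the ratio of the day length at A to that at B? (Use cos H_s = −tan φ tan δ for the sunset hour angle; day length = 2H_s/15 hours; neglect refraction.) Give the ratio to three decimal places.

0.922

A: H_s = arccos(−tan -35.0° · tan 2.6°) = 88.18°, so 2H_s/15 = 11.7573 h.
B: H_s = arccos(−tan 22.9° · tan 13.1°) = 95.64°, so 2H_s/15 = 12.7520 h.
Ratio A/B = 11.7573 / 12.7520 = 0.9220.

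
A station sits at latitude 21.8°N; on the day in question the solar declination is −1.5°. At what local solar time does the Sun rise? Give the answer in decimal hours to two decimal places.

6.04 h

−tan φ tan δ = −(0.4000)(-0.0262) = 0.0105; H_s = arccos(0.0105) = 89.40°.
Sunrise is at 12 − H_s/15 = 12 − 5.960 = 6.040 h local solar time.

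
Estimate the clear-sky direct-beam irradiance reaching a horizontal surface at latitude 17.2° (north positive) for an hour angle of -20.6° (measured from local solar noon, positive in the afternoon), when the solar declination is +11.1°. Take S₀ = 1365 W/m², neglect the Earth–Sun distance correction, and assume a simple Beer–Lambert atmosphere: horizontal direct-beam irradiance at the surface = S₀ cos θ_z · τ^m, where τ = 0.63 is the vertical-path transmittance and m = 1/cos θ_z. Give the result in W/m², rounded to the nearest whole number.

cos θ_z = sin(17.2°) sin(11.1°) + cos(17.2°) cos(11.1°) cos(-20.60°) = 0.0569 + 0.8775 = 0.9344.
Air mass m = 1/cos θ_z = 1/0.9344 = 1.070; τ^m = 0.63^1.070 = 0.6100.
Surface direct beam = 1365 × 0.9344 × 0.6100 = 778.03 W/m².

778 W/m²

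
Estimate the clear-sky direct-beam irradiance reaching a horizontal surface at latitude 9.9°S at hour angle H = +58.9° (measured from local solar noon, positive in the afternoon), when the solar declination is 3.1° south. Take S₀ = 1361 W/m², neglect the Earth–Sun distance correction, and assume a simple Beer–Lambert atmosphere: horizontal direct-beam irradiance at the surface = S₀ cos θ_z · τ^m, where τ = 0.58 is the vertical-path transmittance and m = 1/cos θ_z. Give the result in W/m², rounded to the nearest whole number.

With φ = -9.9°, δ = -3.1°, H = 58.90°: sin φ sin δ = 0.0093, cos φ cos δ cos H = 0.5081, so cos θ_z = 0.5174.
Air mass m = 1/cos θ_z = 1/0.5174 = 1.933; τ^m = 0.58^1.933 = 0.3489.
Surface direct beam = 1361 × 0.5174 × 0.3489 = 245.69 W/m².

246 W/m²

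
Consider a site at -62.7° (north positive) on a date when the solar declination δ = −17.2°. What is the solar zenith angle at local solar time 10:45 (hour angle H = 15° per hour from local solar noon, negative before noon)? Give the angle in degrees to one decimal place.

47.3°

Hour angle H = 15° × (10.75 − 12) = -18.75°.
cos θ_z = sin(-62.7°) sin(-17.2°) + cos(-62.7°) cos(-17.2°) cos(-18.75°) = 0.2628 + 0.4149 = 0.6777.
θ_z = arccos(0.6777) = 47.34°.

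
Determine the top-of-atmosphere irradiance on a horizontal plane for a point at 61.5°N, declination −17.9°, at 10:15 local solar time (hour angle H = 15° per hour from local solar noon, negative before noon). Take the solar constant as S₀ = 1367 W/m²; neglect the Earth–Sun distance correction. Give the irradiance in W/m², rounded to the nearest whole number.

Hour angle H = 15° × (10.25 − 12) = -26.25°.
cos θ_z = sin φ sin δ + cos φ cos δ cos H = (0.8788)(-0.3074) + (0.4772)(0.9516)(0.8969) = 0.1371.
Top-of-atmosphere irradiance = S₀ cos θ_z = 1367 × 0.1371 = 187.42 W/m².

187 W/m²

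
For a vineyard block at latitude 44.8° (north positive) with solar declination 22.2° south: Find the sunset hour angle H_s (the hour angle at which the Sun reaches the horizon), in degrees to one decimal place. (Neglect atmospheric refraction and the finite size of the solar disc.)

−tan φ tan δ = −(0.9930)(-0.4081) = 0.4052; H_s = arccos(0.4052) = 66.10°.

66.1°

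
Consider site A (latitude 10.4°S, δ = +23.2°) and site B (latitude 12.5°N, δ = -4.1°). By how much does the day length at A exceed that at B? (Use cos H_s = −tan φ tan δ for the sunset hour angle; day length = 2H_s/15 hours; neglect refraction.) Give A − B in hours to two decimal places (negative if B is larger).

A: H_s = arccos(−tan -10.4° · tan 23.2°) = 85.49°, so 2H_s/15 = 11.3987 h.
B: H_s = arccos(−tan 12.5° · tan -4.1°) = 89.09°, so 2H_s/15 = 11.8787 h.
A − B = 11.3987 − 11.8787 = -0.4800 h.

-0.48 h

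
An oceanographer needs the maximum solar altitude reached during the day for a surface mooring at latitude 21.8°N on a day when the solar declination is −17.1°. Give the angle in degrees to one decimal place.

At local solar noon the hour angle is zero, so the elevation is 90° − |φ − δ| = 90° − |21.8° − (-17.1°)| = 90° − 38.9° = 51.1°.

51.1°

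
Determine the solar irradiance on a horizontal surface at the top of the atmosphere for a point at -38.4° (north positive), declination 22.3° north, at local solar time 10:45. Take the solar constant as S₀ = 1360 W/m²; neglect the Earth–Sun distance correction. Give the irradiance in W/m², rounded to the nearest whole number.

Hour angle H = 15° × (10.75 − 12) = -18.75°.
With φ = -38.4°, δ = 22.3°, H = -18.75°: sin φ sin δ = -0.2357, cos φ cos δ cos H = 0.6866, so cos θ_z = 0.4509.
Top-of-atmosphere irradiance = S₀ cos θ_z = 1360 × 0.4509 = 613.22 W/m².

613 W/m²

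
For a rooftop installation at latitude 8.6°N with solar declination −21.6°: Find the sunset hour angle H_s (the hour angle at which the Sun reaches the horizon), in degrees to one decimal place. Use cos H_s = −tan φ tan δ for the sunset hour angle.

86.6°

−tan φ tan δ = −(0.1512)(-0.3959) = 0.0599; H_s = arccos(0.0599) = 86.57°.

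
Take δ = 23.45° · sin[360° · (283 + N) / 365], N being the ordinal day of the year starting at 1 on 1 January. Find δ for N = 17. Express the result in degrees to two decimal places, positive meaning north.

360 × (283 + 17) / 365 = 295.890°; sin(295.890°) = -0.8996.
δ = 23.45 × -0.8996 = -21.096° ≈ -21.10°.

-21.10°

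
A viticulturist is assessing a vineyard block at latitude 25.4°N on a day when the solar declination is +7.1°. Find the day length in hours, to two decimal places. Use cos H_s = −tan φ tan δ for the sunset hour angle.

12.45 hours

The sunset hour angle satisfies cos H_s = −tan φ tan δ = -0.0591, giving H_s = 93.39°.
Day length = 2 H_s / 15° h⁻¹ = 186.78° / 15 = 12.452 h.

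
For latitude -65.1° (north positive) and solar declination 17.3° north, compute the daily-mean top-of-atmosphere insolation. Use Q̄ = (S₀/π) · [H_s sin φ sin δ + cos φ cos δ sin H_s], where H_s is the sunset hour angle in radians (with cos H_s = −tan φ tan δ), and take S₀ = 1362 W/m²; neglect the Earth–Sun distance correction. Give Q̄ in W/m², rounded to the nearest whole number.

cos H_s = −tan(-65.1°) · tan(17.3°) = 0.6710, so H_s = arccos(0.6710) = 47.86°. In radians, H_s = 0.8353.
H_s sin φ sin δ = 0.8353 × -0.9070 × 0.2974 = -0.2253.
cos φ cos δ sin H_s = 0.4210 × 0.9548 × 0.7415 = 0.2981.
Q̄ = (1362/π) × (-0.2253 + 0.2981) = 433.54 × 0.0728 = 31.56 W/m².

32 W/m²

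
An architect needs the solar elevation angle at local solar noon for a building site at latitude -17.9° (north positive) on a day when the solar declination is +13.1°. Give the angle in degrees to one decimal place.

59.0°

At local solar noon the hour angle is zero, so the elevation is 90° − |φ − δ| = 90° − |-17.9° − (13.1°)| = 90° − 31.0° = 59.0°.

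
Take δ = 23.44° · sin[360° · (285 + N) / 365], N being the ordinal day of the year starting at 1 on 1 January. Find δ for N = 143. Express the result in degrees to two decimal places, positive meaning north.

+20.72°

360 × (285 + 143) / 365 = 422.137°; sin(422.137°) = 0.8841.
δ = 23.44 × 0.8841 = 20.723° ≈ +20.72°.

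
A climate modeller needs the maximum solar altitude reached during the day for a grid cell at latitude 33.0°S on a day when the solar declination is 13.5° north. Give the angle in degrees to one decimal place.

At local solar noon the hour angle is zero, so the elevation is 90° − |φ − δ| = 90° − |-33.0° − (13.5°)| = 90° − 46.5° = 43.5°.

43.5°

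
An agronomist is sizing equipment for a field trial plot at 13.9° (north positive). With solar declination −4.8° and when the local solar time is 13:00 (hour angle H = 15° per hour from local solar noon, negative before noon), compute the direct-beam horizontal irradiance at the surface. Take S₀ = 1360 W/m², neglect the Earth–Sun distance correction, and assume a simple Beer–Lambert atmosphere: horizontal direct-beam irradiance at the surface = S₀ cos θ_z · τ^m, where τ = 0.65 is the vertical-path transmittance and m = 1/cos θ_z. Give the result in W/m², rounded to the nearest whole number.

Hour angle H = 15° × (13 − 12) = 15.00°.
With φ = 13.9°, δ = -4.8°, H = 15.00°: sin φ sin δ = -0.0201, cos φ cos δ cos H = 0.9344, so cos θ_z = 0.9143.
Air mass m = 1/cos θ_z = 1/0.9143 = 1.094; τ^m = 0.65^1.094 = 0.6242.
Surface direct beam = 1360 × 0.9143 × 0.6242 = 776.16 W/m².

776 W/m²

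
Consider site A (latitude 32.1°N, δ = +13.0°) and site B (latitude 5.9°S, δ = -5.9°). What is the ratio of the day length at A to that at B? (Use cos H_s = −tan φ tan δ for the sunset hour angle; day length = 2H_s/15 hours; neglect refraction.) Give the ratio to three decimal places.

A: H_s = arccos(−tan 32.1° · tan 13.0°) = 98.33°, so 2H_s/15 = 13.1107 h.
B: H_s = arccos(−tan -5.9° · tan -5.9°) = 90.61°, so 2H_s/15 = 12.0813 h.
Ratio A/B = 13.1107 / 12.0813 = 1.0852.

1.085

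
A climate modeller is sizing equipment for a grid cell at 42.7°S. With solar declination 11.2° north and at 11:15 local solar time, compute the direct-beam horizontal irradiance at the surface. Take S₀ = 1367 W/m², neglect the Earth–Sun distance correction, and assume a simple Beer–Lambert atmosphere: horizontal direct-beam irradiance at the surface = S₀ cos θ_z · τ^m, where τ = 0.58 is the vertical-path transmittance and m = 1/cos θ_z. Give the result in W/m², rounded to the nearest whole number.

Hour angle H = 15° × (11.25 − 12) = -11.25°.
cos θ_z = sin φ sin δ + cos φ cos δ cos H = (-0.6782)(0.1942) + (0.7349)(0.9810)(0.9808) = 0.5754.
Air mass m = 1/cos θ_z = 1/0.5754 = 1.738; τ^m = 0.58^1.738 = 0.3880.
Surface direct beam = 1367 × 0.5754 × 0.3880 = 305.19 W/m².

305 W/m²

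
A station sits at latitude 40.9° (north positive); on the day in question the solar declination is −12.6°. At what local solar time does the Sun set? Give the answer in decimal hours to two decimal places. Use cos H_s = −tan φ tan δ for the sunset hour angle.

17.26 h

cos H_s = −tan(40.9°) · tan(-12.6°) = 0.1936, so H_s = arccos(0.1936) = 78.84°.
Sunset is at 12 + H_s/15 = 12 + 5.256 = 17.256 h local solar time.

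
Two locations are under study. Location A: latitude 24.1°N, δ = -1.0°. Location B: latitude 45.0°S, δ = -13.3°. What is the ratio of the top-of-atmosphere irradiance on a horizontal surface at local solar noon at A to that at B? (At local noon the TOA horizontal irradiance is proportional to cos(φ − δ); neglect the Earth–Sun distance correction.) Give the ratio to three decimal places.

1.064

A: cos θ_z = cos(24.1° − (-1.0°)) = 0.9056.
B: cos θ_z = cos(-45.0° − (-13.3°)) = 0.8508.
Ratio A/B = 0.9056 / 0.8508 = 1.0644.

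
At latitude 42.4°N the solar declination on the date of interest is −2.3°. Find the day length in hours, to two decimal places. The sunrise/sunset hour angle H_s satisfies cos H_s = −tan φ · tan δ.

11.72 hours

−tan φ tan δ = −(0.9131)(-0.0402) = 0.0367; H_s = arccos(0.0367) = 87.90°.
Day length = 2 H_s / 15° h⁻¹ = 175.80° / 15 = 11.720 h.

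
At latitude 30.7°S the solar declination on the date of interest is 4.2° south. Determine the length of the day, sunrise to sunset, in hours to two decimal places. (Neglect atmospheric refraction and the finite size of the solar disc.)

The sunset hour angle satisfies cos H_s = −tan φ tan δ = -0.0436, giving H_s = 92.50°.
Day length = 2 H_s / 15° h⁻¹ = 185.00° / 15 = 12.333 h.

12.33 hours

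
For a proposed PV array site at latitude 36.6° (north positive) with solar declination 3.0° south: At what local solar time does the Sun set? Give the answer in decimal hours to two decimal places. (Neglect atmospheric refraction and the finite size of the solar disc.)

17.85 h

cos H_s = −tan(36.6°) · tan(-3.0°) = 0.0389, so H_s = arccos(0.0389) = 87.77°.
Sunset is at 12 + H_s/15 = 12 + 5.851 = 17.851 h local solar time.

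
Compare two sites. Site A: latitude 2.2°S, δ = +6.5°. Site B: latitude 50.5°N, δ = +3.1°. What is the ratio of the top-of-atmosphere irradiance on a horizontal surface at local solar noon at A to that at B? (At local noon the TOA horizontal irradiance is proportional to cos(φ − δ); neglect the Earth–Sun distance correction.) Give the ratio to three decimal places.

1.460

A: cos θ_z = cos(-2.2° − (6.5°)) = 0.9885.
B: cos θ_z = cos(50.5° − (3.1°)) = 0.6769.
Ratio A/B = 0.9885 / 0.6769 = 1.4603.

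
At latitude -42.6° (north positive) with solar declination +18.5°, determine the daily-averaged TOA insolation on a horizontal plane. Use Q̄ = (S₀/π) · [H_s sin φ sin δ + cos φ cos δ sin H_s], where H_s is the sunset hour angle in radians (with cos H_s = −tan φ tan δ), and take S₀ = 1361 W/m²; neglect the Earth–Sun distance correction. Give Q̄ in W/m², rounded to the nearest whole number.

The sunset hour angle satisfies cos H_s = −tan φ tan δ = 0.3077, giving H_s = 72.08°. In radians, H_s = 1.2580.
H_s sin φ sin δ = 1.2580 × -0.6769 × 0.3173 = -0.2702.
cos φ cos δ sin H_s = 0.7361 × 0.9483 × 0.9515 = 0.6642.
Q̄ = (1361/π) × (-0.2702 + 0.6642) = 433.22 × 0.3940 = 170.69 W/m².

171 W/m²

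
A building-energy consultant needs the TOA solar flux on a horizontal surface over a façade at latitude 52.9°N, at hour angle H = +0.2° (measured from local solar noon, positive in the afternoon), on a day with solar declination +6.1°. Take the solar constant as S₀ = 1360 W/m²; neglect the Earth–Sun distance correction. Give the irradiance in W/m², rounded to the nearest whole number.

931 W/m²

With φ = 52.9°, δ = 6.1°, H = 0.20°: sin φ sin δ = 0.0848, cos φ cos δ cos H = 0.5998, so cos θ_z = 0.6846.
Top-of-atmosphere irradiance = S₀ cos θ_z = 1360 × 0.6846 = 931.06 W/m².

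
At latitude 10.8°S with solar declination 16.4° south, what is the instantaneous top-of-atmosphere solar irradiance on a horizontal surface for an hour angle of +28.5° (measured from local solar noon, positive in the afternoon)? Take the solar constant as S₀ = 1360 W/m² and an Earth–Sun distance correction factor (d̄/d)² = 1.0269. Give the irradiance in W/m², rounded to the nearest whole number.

1230 W/m²

With φ = -10.8°, δ = -16.4°, H = 28.50°: sin φ sin δ = 0.0529, cos φ cos δ cos H = 0.8281, so cos θ_z = 0.8810.
Top-of-atmosphere irradiance = S₀ (d̄/d)² cos θ_z = 1360 × 1.0269 × 0.8810 = 1230.39 W/m².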